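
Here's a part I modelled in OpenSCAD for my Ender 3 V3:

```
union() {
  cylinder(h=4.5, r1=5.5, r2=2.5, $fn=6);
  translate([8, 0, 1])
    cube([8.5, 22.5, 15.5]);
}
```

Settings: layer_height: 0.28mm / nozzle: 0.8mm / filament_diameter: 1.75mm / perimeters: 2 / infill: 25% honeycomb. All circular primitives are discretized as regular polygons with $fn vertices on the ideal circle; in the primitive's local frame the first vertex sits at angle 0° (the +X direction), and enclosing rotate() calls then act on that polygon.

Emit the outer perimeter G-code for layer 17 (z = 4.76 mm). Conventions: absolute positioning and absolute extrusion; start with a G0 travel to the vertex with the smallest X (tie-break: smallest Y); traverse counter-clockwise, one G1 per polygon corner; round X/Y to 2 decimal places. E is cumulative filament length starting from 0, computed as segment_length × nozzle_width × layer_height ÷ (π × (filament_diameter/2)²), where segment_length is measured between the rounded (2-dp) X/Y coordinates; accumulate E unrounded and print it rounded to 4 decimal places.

At z = 4.76 mm: the cone is not intersected at this z (z outside [0, 4.5]); the cube at (8, 0) (footprint 8.5×22.5) is included at this height; Combining (union): only the 8.5×22.5 cube at (8, 0) is present, so the union is just that shape — 1 connected region. The outline is a single polygon with 4 vertices. Extrusion per mm of travel: 0.8 × 0.28 / (π × 0.875²) = 0.093128. Accumulating E over each segment gives final E = 5.7740.

G0 X8.00 Y0.00 Z4.76
G1 X16.50 Y0.00 E0.7916
G1 X16.50 Y22.50 E2.8870
G1 X8.00 Y22.50 E3.6786
G1 X8.00 Y0.00 E5.7740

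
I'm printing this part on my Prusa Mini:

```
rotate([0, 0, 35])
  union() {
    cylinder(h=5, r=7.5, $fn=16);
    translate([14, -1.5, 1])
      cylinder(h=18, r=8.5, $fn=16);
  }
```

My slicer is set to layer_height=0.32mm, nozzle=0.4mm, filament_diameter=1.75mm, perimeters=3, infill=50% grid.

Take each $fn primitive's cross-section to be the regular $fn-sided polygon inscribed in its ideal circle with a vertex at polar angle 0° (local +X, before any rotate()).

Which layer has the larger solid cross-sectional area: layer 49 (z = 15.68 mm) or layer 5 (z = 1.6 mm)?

layer 5 (z = 1.6 mm)

Layer 49 (z = 15.68): the cylinder does not reach this height (z outside [0, 5]); the r=8.5 cylinder at (14, -1.5) contributes a regular 16-gon of circumradius 8.5 (area = (16/2)·8.500²·sin(360°/16) = 221.19 mm²); Merging all regions: only the r=8.5 cylinder at (14, -1.5) is present, so the union is just that shape — area = 221.19 mm²; (rotated 35° about Z; rotation is an isometry so areas/perimeters/island counts are preserved). So its area = 221.19 mm². Layer 5 (z = 1.6): the r=7.5 cylinder gives a regular 16-gon of circumradius 7.5 (constant along its height) (area = (16/2)·7.500²·sin(360°/16) = 172.21 mm²); the r=8.5 cylinder at (14, -1.5) gives a regular 16-gon of circumradius 8.5 (constant along its height) (area = (16/2)·8.500²·sin(360°/16) = 221.19 mm²); Combining (union): the regions partially overlap — summed areas 393.40 mm² minus the doubly-counted overlap 8.23 mm² gives 385.16 mm² — area = 385.16 mm²; (rotated 35° about Z; rotation is an isometry so areas/perimeters/island counts are preserved). So its area = 385.16 mm². Layer 5 is larger (385.16 vs 221.19 mm²).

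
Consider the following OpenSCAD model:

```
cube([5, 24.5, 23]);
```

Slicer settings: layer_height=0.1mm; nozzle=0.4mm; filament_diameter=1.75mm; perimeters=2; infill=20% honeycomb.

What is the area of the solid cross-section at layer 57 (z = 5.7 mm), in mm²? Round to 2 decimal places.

122.50 mm²

At z = 5.7 mm: the cube is present — its section is the full 5×24.5 rectangle (area 122.50 mm²). Overall, the cross-section is a single solid region. Net area = 122.50 mm².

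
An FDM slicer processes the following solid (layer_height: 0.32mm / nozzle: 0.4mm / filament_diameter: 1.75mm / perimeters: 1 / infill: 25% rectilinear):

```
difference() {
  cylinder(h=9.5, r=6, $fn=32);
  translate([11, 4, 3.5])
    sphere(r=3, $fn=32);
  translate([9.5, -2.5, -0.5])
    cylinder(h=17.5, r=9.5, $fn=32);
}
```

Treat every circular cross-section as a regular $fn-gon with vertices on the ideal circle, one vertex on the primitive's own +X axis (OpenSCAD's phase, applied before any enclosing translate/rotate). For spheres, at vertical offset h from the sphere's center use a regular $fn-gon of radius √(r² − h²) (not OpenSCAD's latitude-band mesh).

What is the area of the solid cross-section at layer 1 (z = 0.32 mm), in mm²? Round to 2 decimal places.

67.78 mm²

At z = 0.32 mm: the r=6 cylinder gives a regular 32-gon of circumradius 6 (constant along its height) (area = (32/2)·6.000²·sin(360°/32) = 112.37 mm²); the sphere at (11, 4) is not intersected at this z (|z−center|=3.180 > r=3); the cylinder at (9.5, -2.5): section is a regular 32-gon, circumradius r=9.5 (area = (32/2)·9.500²·sin(360°/32) = 281.71 mm²); Subtracting the remaining from the first: starting from the r=6 cylinder (112.37 mm²), the r=9.5 cylinder at (9.5, -2.5) partially overlaps it — only the 44.59 mm² overlap (of its 281.71 mm²) is removed, clipping the outline — area = 67.78 mm². Overall, the cross-section is a single solid region. Net area = 67.78 mm².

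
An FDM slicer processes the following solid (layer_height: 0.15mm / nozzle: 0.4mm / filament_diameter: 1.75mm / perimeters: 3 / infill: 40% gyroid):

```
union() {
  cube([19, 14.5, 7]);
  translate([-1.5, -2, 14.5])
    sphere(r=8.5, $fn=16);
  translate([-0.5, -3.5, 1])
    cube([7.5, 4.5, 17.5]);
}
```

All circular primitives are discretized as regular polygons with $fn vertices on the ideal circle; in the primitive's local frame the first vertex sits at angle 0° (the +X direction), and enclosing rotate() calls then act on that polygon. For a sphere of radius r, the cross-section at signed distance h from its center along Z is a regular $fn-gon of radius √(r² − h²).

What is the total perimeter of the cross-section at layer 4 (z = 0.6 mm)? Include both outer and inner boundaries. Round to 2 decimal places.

At z = 0.6 mm: the cube (footprint 19×14.5) is included at this height (perimeter 67.00 mm); the sphere at (-1.5, -2) is not intersected at this z (|z−center|=13.900 > r=8.5); the cube at (-0.5, -3.5) is absent (z outside [1, 18.5]); Taking the union: only the 19×14.5 cube is present, so the union is just that shape — boundary = 67.00 mm. Overall, the cross-section is a single solid region. Total boundary length (outer) = 67.00 mm.

67.00 mm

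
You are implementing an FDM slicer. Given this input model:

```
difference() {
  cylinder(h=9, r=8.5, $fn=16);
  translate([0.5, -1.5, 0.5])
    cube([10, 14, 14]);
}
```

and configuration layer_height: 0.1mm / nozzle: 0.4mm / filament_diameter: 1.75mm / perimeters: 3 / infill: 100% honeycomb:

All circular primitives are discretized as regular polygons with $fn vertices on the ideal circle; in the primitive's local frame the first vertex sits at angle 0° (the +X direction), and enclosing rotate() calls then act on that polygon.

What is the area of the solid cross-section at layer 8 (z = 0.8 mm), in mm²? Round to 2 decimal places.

158.34 mm²

At z = 0.8 mm: the r=8.5 cylinder contributes a regular 16-gon of circumradius 8.5 (area = (16/2)·8.500²·sin(360°/16) = 221.19 mm²); the cube at (0.5, -1.5) (footprint 10×14) is included at this height (area 140.00 mm²); Subtracting the remaining from the first: starting from the r=8.5 cylinder (221.19 mm²), the 10×14 cube at (0.5, -1.5) partially overlaps it — only the 62.85 mm² overlap (of its 140.00 mm²) is removed, clipping the outline — area = 158.34 mm². Overall, the cross-section is a single solid region. Net area = 158.34 mm².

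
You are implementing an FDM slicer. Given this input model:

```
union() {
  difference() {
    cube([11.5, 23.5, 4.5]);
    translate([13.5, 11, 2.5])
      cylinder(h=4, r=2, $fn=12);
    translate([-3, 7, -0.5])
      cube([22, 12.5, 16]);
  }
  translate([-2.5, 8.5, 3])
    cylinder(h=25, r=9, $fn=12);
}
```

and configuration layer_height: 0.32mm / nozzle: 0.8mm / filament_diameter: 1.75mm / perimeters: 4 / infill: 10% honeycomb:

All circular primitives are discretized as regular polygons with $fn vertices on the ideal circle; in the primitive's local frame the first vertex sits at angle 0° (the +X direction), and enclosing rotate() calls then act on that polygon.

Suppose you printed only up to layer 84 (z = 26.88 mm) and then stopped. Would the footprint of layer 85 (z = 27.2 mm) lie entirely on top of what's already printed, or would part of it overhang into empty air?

entirely on top

Compare the two slices. At z = 26.88: the cube is absent (z outside [0, 4.5]); the cylinder at (13.5, 11) is not intersected at this z (z outside [2.5, 6.5]); the cube at (-3, 7) is not intersected at this z (z outside [-0.5, 15.5]); Taking the first minus the rest: the first operand is absent here, so nothing remains; the r=9 cylinder at (-2.5, 8.5) gives a regular 12-gon of circumradius 9 (constant along its height) (area = (12/2)·9.000²·sin(360°/12) = 243.00 mm²); Combining (union): only the r=9 cylinder at (-2.5, 8.5) is present, so the union is just that shape — area = 243.00 mm². At z = 27.2: the cube is absent (z outside [0, 4.5]); the cylinder at (13.5, 11) does not reach this height (z outside [2.5, 6.5]); the cube at (-3, 7) does not reach this height (z outside [-0.5, 15.5]); After the difference (first − rest): the first operand is absent here, so nothing remains; the r=9 cylinder at (-2.5, 8.5) gives a regular 12-gon of circumradius 9 (constant along its height) (area = (12/2)·9.000²·sin(360°/12) = 243.00 mm²); Taking the union: only the r=9 cylinder at (-2.5, 8.5) is present, so the union is just that shape — area = 243.00 mm². Checking containment: the cross-section at z = 27.2 is a subset of the cross-section at z = 26.88.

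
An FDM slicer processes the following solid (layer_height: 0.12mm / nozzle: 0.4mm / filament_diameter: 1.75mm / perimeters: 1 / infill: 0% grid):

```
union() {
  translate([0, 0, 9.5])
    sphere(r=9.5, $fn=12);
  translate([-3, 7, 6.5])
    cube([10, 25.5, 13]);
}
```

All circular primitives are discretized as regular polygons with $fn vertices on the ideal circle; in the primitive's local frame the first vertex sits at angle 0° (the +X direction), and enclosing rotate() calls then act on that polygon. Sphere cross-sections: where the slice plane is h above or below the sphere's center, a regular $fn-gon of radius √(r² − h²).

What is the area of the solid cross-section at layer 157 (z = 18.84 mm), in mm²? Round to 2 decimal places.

264.04 mm²

At z = 18.84 mm: the r=9.5 sphere slices to a regular 12-gon of circumradius 1.736 (√(r²−h²) with h=9.34 from center) (area = (12/2)·1.736²·sin(360°/12) = 9.04 mm²); the cube at (-3, 7) (footprint 10×25.5) is included at this height (area 255.00 mm²); Combining (union): the 2 present regions are separate (no shared area or edge), so areas and boundary lengths simply add and each stays a separate island — area = 264.04 mm². Overall, the cross-section has 2 separate islands. Net area = 264.04 mm².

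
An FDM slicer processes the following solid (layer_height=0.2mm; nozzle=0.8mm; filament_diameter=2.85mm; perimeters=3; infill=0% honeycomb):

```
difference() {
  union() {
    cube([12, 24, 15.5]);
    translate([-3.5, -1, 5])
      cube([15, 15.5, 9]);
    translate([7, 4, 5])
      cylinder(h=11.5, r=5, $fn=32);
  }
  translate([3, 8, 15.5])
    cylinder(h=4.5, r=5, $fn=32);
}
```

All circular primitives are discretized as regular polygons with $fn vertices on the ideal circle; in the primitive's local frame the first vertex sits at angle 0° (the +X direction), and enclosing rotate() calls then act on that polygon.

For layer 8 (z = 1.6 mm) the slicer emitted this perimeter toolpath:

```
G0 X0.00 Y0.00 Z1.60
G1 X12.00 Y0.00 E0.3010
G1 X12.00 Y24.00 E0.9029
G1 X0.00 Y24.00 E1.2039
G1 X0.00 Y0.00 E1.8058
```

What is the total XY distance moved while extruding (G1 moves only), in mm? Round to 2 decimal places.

72.00 mm

Sum the Euclidean lengths of each G1 segment: total = 72.00 mm.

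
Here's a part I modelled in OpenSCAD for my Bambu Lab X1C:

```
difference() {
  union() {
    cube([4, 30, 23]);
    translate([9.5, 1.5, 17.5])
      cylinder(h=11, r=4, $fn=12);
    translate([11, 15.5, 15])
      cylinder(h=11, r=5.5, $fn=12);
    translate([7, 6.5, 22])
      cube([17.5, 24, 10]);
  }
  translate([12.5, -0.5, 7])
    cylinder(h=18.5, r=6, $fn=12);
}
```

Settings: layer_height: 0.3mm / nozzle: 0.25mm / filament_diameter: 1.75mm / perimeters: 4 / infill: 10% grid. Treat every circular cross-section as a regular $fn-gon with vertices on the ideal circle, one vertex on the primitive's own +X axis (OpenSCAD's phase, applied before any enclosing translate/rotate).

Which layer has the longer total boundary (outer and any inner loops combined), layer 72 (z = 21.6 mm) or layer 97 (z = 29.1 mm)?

layer 72 (z = 21.6 mm)

Layer 72 (z = 21.6): the 4×30 cube contributes its full rectangle (perimeter 68.00 mm); the r=4 cylinder at (9.5, 1.5) gives a regular 12-gon of circumradius 4 (constant along its height) (perimeter = 2·12·4.000·sin(180°/12) = 24.85 mm); the r=5.5 cylinder at (11, 15.5) contributes a regular 12-gon of circumradius 5.5 (perimeter = 2·12·5.500·sin(180°/12) = 34.16 mm); the cube at (7, 6.5) is not intersected at this z (z outside [22, 32]); Taking the union: the 3 present regions are separate (no shared area or edge), so areas and boundary lengths simply add and each stays a separate island — boundary = 127.01 mm; the r=6 cylinder at (12.5, -0.5) gives a regular 12-gon of circumradius 6 (constant along its height) (perimeter = 2·12·6.000·sin(180°/12) = 37.27 mm); Taking the first minus the rest: starting from the result so far, the r=6 cylinder at (12.5, -0.5) partially overlaps it — only the 37.99 mm² overlap (of its 108.00 mm²) is removed, clipping the outline — boundary = 121.32 mm. So its perimeter = 121.32 mm. Layer 97 (z = 29.1): the cube is absent (z outside [0, 23]); the cylinder at (9.5, 1.5) is absent (z outside [17.5, 28.5]); the cylinder at (11, 15.5) does not reach this height (z outside [15, 26]); the cube at (7, 6.5) (footprint 17.5×24) is included at this height (perimeter 83.00 mm); Merging all regions: only the 17.5×24 cube at (7, 6.5) is present, so the union is just that shape — boundary = 83.00 mm; the cylinder at (12.5, -0.5) is absent (z outside [7, 25.5]); Subtracting the remaining from the first: none of the subtracted shapes is present at this height, so the result so far is unchanged — boundary = 83.00 mm. So its perimeter = 83.00 mm. Layer 72 is larger (121.32 vs 83.00 mm).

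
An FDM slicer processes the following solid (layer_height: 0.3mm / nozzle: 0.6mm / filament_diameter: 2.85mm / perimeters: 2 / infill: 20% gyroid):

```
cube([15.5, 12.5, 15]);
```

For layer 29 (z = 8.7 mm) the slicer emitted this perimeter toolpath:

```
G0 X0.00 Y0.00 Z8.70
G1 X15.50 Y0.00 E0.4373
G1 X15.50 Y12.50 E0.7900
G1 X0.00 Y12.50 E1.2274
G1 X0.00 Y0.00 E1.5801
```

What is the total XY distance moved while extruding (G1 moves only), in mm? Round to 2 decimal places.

Sum the Euclidean lengths of each G1 segment: total = 56.00 mm.

56.00 mm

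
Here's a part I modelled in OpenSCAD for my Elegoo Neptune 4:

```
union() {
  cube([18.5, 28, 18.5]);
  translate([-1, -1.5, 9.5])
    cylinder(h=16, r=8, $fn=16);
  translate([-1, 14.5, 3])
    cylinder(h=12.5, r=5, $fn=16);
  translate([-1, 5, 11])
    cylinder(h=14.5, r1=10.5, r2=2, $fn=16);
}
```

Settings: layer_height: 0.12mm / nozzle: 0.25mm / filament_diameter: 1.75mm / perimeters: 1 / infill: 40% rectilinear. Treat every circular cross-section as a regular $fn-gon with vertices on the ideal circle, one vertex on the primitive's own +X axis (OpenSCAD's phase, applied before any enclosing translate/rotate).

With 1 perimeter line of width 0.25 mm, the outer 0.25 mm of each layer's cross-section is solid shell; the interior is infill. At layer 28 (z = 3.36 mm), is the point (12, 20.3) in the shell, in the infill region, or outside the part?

At z = 3.36 mm: the cube (footprint 18.5×28) is included at this height; the cylinder at (-1, -1.5) is absent (z outside [9.5, 25.5]); the r=5 cylinder at (-1, 14.5) gives a regular 16-gon of circumradius 5 (constant along its height); the cone at (-1, 5) is absent (z outside [11, 25.5]); Merging all regions: the regions partially overlap (shared area 28.47 mm²), so overlapping operands fuse into one piece — 1 connected region. Overall, the cross-section is a single solid region. The nearest boundary edge runs (18.50, 28.00)→(18.50, 0.00); distance from the point to it = 6.50 mm. The point is inside the cross-section and 6.50 mm from the nearest boundary — more than the 0.25 mm shell width (1 × 0.25), so it's in the infill interior.

infill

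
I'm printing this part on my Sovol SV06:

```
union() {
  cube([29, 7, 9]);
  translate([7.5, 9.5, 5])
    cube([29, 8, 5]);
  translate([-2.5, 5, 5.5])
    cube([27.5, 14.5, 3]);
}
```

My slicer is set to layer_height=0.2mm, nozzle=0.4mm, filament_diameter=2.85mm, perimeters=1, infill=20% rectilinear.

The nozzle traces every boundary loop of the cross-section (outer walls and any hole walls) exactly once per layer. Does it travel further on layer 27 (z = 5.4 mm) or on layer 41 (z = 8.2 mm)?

Layer 27 (z = 5.4): the cube (footprint 29×7) is included at this height (perimeter 72.00 mm); the cube at (7.5, 9.5) (footprint 29×8) is included at this height (perimeter 74.00 mm); the cube at (-2.5, 5) is absent (z outside [5.5, 8.5]); Merging all regions: the 2 present regions are separate (no shared area or edge), so areas and boundary lengths simply add and each stays a separate island — boundary = 146.00 mm. So its perimeter = 146.00 mm. Layer 41 (z = 8.2): the 29×7 cube contributes its full rectangle (perimeter 72.00 mm); the cube at (7.5, 9.5) is present — its section is the full 29×8 rectangle (perimeter 74.00 mm); the cube at (-2.5, 5) (footprint 27.5×14.5) is included at this height (perimeter 84.00 mm); Taking the union: the regions partially overlap (shared area 190.00 mm²), so the edge portions inside another operand are dropped and the merged outline is re-measured after clipping — boundary = 125.00 mm. So its perimeter = 125.00 mm. Layer 27 is larger (146.00 vs 125.00 mm).

layer 27 (z = 5.4 mm)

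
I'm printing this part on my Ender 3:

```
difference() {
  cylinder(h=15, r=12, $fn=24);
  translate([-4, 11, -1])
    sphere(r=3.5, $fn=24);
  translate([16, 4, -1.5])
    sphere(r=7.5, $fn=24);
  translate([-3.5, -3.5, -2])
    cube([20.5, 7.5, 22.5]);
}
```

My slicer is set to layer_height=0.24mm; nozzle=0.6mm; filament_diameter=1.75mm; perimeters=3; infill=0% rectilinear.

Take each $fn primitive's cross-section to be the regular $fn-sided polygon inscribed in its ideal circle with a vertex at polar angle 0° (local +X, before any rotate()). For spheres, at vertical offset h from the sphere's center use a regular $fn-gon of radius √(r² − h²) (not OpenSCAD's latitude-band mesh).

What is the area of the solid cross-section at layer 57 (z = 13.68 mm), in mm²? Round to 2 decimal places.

332.98 mm²

At z = 13.68 mm: the r=12 cylinder contributes a regular 24-gon of circumradius 12 (area = (24/2)·12.000²·sin(360°/24) = 447.24 mm²); the sphere at (-4, 11) is absent (|z−center|=14.680 > r=3.5); the sphere at (16, 4) is not intersected at this z (|z−center|=15.180 > r=7.5); the 20.5×7.5 cube at (-3.5, -3.5) contributes its full rectangle (area 153.75 mm²); After the difference (first − rest): starting from the r=12 cylinder (447.24 mm²), the 20.5×7.5 cube at (-3.5, -3.5) partially overlaps it — only the 114.26 mm² overlap (of its 153.75 mm²) is removed, clipping the outline — area = 332.98 mm². Overall, the cross-section is a single solid region. Net area = 332.98 mm².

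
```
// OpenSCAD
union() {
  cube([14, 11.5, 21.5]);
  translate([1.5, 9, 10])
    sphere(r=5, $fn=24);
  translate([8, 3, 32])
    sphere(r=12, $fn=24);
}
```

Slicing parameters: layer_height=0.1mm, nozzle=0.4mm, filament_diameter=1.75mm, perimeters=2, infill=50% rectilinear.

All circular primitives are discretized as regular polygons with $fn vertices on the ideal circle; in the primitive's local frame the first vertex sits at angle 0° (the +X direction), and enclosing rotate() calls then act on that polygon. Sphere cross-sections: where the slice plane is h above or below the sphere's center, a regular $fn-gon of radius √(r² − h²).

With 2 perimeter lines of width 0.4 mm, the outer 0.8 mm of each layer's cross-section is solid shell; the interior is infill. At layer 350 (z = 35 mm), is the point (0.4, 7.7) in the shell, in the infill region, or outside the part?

At z = 35 mm: the cube is absent (z outside [0, 21.5]); the sphere at (1.5, 9) is absent (|z−center|=25.000 > r=5); the sphere at (8, 3): section is a regular 24-gon, circumradius = √(r²−h²) = √(12²−3²) = 11.619; Combining (union): only the r=12 sphere at (8, 3) is present, so the union is just that shape — 1 connected region. Overall, the cross-section is a single solid region. The nearest boundary edge runs (-0.22, 11.22)→(-2.06, 8.81); distance from the point to it = 2.63 mm. The point is inside the cross-section and 2.63 mm from the nearest boundary — more than the 0.8 mm shell width (2 × 0.4), so it's in the infill interior.

infill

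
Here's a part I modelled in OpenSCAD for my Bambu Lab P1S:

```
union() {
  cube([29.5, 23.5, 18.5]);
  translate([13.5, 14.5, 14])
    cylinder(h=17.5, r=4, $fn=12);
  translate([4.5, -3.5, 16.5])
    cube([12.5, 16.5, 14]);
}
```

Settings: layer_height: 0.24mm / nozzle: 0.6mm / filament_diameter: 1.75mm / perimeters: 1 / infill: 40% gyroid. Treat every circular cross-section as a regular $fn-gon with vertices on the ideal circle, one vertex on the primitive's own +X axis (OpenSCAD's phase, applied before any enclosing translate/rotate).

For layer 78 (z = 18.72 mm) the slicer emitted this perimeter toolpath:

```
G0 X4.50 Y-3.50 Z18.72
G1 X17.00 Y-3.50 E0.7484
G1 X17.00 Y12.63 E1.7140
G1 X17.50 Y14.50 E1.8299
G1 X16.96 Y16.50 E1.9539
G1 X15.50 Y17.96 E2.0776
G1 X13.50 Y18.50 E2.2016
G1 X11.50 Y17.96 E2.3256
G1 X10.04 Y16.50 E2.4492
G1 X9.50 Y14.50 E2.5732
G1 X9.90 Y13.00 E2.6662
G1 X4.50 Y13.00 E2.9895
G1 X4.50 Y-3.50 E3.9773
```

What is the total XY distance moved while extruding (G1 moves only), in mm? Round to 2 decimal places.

66.43 mm

Sum the Euclidean lengths of each G1 segment: total = 66.43 mm.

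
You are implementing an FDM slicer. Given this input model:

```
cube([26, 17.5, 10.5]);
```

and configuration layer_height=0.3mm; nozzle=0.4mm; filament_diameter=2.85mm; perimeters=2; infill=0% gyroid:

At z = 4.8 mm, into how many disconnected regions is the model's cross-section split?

At z = 4.8 mm: the cube (footprint 26×17.5) is included at this height. The result has 1 disconnected region.

1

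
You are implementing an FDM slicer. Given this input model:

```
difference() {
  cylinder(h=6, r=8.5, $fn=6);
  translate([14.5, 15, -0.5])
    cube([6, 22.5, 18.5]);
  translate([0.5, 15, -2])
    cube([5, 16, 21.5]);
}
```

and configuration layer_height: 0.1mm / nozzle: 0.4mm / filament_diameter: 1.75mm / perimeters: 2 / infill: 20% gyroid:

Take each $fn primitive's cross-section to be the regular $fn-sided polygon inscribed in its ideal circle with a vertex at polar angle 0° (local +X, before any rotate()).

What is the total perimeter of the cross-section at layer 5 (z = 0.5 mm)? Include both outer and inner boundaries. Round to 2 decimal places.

At z = 0.5 mm: the r=8.5 cylinder contributes a regular 6-gon of circumradius 8.5 (perimeter = 2·6·8.500·sin(180°/6) = 51.00 mm); the cube at (14.5, 15) (footprint 6×22.5) is included at this height (perimeter 57.00 mm); the cube at (0.5, 15) is present — its section is the full 5×16 rectangle (perimeter 42.00 mm); Subtracting the remaining from the first: starting from the r=8.5 cylinder, the 6×22.5 cube at (14.5, 15) misses the remaining region (no effect); the 5×16 cube at (0.5, 15) misses the remaining region (no effect) — boundary = 51.00 mm. Overall, the cross-section is a single solid region. Total boundary length (outer) = 51.00 mm.

51.00 mm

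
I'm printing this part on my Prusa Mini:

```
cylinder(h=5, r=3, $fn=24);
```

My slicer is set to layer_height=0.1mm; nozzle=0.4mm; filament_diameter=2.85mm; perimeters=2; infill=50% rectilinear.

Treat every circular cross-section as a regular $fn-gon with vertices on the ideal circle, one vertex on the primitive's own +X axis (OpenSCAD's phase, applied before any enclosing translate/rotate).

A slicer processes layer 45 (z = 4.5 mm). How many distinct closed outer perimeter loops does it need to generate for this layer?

At z = 4.5 mm: the r=3 cylinder gives a regular 24-gon of circumradius 3 (constant along its height). The result has 1 disconnected region.

1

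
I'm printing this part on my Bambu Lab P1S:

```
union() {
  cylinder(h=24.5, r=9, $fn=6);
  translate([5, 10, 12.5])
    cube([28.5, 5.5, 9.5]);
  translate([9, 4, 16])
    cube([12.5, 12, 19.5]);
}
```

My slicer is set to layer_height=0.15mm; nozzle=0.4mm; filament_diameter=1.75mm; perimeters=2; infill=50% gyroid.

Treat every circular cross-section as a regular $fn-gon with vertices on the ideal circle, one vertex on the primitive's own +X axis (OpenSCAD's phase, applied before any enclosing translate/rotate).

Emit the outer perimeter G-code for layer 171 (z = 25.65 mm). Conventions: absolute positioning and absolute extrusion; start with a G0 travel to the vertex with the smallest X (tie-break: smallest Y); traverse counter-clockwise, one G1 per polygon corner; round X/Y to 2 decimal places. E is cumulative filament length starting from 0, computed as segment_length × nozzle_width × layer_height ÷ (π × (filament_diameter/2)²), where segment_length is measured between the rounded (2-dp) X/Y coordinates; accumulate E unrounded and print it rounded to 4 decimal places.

G0 X9.00 Y4.00 Z25.65
G1 X21.50 Y4.00 E0.3118
G1 X21.50 Y16.00 E0.6112
G1 X9.00 Y16.00 E0.9230
G1 X9.00 Y4.00 E1.2223

At z = 25.65 mm: the cylinder is not intersected at this z (z outside [0, 24.5]); the cube at (5, 10) does not reach this height (z outside [12.5, 22]); the 12.5×12 cube at (9, 4) contributes its full rectangle; Taking the union: only the 12.5×12 cube at (9, 4) is present, so the union is just that shape — 1 connected region. The outline is a single polygon with 4 vertices. Extrusion per mm of travel: 0.4 × 0.15 / (π × 0.875²) = 0.024945. Accumulating E over each segment gives final E = 1.2223.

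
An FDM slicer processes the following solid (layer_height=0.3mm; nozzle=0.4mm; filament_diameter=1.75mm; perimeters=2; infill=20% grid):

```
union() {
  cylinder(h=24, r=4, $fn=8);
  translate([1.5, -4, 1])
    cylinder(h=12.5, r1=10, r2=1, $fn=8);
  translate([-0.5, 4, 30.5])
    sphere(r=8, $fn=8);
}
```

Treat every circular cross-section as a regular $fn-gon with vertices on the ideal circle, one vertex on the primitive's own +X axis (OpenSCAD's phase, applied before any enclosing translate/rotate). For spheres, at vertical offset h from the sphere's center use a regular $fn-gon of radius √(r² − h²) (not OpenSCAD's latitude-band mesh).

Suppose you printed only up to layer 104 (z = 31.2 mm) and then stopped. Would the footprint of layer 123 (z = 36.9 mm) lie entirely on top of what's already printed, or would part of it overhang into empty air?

Compare the two slices. At z = 31.2: the cylinder is not intersected at this z (z outside [0, 24]); the cone at (1.5, -4) is absent (z outside [1, 13.5]); the r=8 sphere at (-0.5, 4) contributes a regular 8-gon of circumradius √(8²−0.7²) = 7.969 (area = (8/2)·7.969²·sin(360°/8) = 179.63 mm²); Merging all regions: only the r=8 sphere at (-0.5, 4) is present, so the union is just that shape — area = 179.63 mm². At z = 36.9: the cylinder is absent (z outside [0, 24]); the cone at (1.5, -4) is absent (z outside [1, 13.5]); the r=8 sphere at (-0.5, 4) slices to a regular 8-gon of circumradius 4.800 (√(r²−h²) with h=6.4 from center) (area = (8/2)·4.800²·sin(360°/8) = 65.17 mm²); Taking the union: only the r=8 sphere at (-0.5, 4) is present, so the union is just that shape — area = 65.17 mm². Checking containment: the cross-section at z = 36.9 is a subset of the cross-section at z = 31.2.

entirely on top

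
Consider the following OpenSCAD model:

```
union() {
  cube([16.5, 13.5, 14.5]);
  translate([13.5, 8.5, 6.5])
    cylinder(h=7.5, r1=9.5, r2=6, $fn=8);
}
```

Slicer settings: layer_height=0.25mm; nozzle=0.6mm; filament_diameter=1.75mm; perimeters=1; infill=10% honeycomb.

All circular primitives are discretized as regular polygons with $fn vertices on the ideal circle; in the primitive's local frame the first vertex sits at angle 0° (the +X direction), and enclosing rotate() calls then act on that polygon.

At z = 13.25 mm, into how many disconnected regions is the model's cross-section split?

1

At z = 13.25 mm: the 16.5×13.5 cube contributes its full rectangle; the cone at (13.5, 8.5) (r1=9.5→r2=6) has section circumradius 6.350 here — a regular 8-gon; Taking the union: the regions partially overlap (shared area 87.01 mm²), so overlapping operands fuse into one piece — 1 connected region. The result has 1 disconnected region.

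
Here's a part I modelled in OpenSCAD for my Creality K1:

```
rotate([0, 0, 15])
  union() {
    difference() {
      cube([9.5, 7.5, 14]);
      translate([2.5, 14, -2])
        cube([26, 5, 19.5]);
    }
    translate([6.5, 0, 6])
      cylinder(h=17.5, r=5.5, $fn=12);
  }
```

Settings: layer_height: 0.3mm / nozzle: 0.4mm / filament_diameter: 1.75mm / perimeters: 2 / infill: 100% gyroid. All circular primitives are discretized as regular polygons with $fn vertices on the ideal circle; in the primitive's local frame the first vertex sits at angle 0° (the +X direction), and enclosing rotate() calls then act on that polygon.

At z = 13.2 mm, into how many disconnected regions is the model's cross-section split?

1

At z = 13.2 mm: the 9.5×7.5 cube contributes its full rectangle; the 26×5 cube at (2.5, 14) contributes its full rectangle; Taking the first minus the rest: starting from the 9.5×7.5 cube, the 26×5 cube at (2.5, 14) misses the remaining region (no effect) — 1 connected region; the cylinder at (6.5, 0): section is a regular 12-gon, circumradius r=5.5; Merging all regions: the regions partially overlap (shared area 37.96 mm²), so overlapping operands fuse into one piece — 1 connected region; (rotated 15° about Z; rotation is an isometry so areas/perimeters/island counts are preserved). The result has 1 disconnected region.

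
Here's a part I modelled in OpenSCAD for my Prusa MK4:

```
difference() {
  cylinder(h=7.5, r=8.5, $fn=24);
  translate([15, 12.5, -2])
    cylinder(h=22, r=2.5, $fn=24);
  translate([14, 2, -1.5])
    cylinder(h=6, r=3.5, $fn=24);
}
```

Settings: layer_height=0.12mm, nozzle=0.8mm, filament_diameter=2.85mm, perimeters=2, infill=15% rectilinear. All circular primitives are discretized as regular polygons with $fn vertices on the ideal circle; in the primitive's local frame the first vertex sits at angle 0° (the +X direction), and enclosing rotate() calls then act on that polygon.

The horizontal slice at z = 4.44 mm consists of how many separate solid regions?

1

At z = 4.44 mm: the cylinder: section is a regular 24-gon, circumradius r=8.5; the r=2.5 cylinder at (15, 12.5) contributes a regular 24-gon of circumradius 2.5; the r=3.5 cylinder at (14, 2) gives a regular 24-gon of circumradius 3.5 (constant along its height); After the difference (first − rest): starting from the r=8.5 cylinder, the r=2.5 cylinder at (15, 12.5) misses the remaining region (no effect); the r=3.5 cylinder at (14, 2) misses the remaining region (no effect) — 1 connected region. The result has 1 disconnected region.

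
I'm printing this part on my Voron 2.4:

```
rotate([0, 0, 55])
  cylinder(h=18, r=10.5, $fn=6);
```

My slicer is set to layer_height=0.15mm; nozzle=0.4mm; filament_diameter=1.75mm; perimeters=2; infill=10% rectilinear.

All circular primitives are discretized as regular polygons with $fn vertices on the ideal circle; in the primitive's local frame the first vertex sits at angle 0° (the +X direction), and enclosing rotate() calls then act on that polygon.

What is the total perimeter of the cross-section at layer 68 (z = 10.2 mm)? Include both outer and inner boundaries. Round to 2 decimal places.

63.00 mm

At z = 10.2 mm: the r=10.5 cylinder contributes a regular 6-gon of circumradius 10.5 (perimeter = 2·6·10.500·sin(180°/6) = 63.00 mm); (whole slice rotated 55° about Z — lengths, areas and connectivity unchanged). Overall, the cross-section is a single solid region. Total boundary length (outer) = 63.00 mm.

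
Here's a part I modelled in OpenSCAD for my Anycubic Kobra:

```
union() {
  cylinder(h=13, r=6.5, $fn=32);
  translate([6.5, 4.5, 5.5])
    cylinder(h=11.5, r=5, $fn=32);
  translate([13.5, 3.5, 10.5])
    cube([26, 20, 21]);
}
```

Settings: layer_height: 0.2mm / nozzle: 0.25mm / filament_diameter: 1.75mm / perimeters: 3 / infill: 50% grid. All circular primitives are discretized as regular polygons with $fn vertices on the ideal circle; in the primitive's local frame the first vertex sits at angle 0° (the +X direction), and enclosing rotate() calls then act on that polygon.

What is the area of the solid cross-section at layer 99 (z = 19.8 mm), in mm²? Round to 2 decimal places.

At z = 19.8 mm: the cylinder does not reach this height (z outside [0, 13]); the cylinder at (6.5, 4.5) does not reach this height (z outside [5.5, 17]); the 26×20 cube at (13.5, 3.5) contributes its full rectangle (area 520.00 mm²); Merging all regions: only the 26×20 cube at (13.5, 3.5) is present, so the union is just that shape — area = 520.00 mm². Overall, the cross-section is a single solid region. Net area = 520.00 mm².

520.00 mm²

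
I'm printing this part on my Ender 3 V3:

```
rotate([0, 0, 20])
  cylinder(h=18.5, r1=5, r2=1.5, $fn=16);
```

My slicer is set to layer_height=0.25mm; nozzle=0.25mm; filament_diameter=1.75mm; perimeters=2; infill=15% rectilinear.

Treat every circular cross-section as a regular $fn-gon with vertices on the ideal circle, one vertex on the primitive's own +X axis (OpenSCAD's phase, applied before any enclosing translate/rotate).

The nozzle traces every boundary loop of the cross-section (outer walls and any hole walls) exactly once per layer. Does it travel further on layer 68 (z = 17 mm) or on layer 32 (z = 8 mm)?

Layer 68 (z = 17): the cone contributes a regular 16-gon of circumradius 1.784 (interpolated between r1=5 and r2=1.5 at t=0.919) (perimeter = 2·16·1.784·sin(180°/16) = 11.14 mm); (whole slice rotated 20° about Z — lengths, areas and connectivity unchanged). So its perimeter = 11.14 mm. Layer 32 (z = 8): the cone: at t=0.432 of its height the radius interpolates to r₁+(r₂−r₁)t = 3.486, giving a regular 16-gon of that circumradius (perimeter = 2·16·3.486·sin(180°/16) = 21.77 mm); (rotated 20° about Z; rotation is an isometry so areas/perimeters/island counts are preserved). So its perimeter = 21.77 mm. Layer 32 is larger (21.77 vs 11.14 mm).

layer 32 (z = 8 mm)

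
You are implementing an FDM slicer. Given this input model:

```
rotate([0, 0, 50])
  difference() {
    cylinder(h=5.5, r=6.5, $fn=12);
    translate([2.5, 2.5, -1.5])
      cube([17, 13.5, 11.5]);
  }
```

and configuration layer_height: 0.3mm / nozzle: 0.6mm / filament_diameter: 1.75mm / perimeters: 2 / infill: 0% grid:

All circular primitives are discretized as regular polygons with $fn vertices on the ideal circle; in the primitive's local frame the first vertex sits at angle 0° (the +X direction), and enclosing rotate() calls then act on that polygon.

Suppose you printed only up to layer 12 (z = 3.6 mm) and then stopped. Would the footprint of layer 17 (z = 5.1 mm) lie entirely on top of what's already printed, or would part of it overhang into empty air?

entirely on top

Compare the two slices. At z = 3.6: the r=6.5 cylinder gives a regular 12-gon of circumradius 6.5 (constant along its height) (area = (12/2)·6.500²·sin(360°/12) = 126.75 mm²); the 17×13.5 cube at (2.5, 2.5) contributes its full rectangle (area 229.50 mm²); Taking the first minus the rest: starting from the r=6.5 cylinder (126.75 mm²), the 17×13.5 cube at (2.5, 2.5) partially overlaps it — only the 7.11 mm² overlap (of its 229.50 mm²) is removed, clipping the outline — area = 119.64 mm²; (rotated 50° about Z; rotation is an isometry so areas/perimeters/island counts are preserved). At z = 5.1: the r=6.5 cylinder contributes a regular 12-gon of circumradius 6.5 (area = (12/2)·6.500²·sin(360°/12) = 126.75 mm²); the 17×13.5 cube at (2.5, 2.5) contributes its full rectangle (area 229.50 mm²); Taking the first minus the rest: starting from the r=6.5 cylinder (126.75 mm²), the 17×13.5 cube at (2.5, 2.5) partially overlaps it — only the 7.11 mm² overlap (of its 229.50 mm²) is removed, clipping the outline — area = 119.64 mm²; (rotated 50° about Z; rotation is an isometry so areas/perimeters/island counts are preserved). Checking containment: the cross-section at z = 5.1 is a subset of the cross-section at z = 3.6.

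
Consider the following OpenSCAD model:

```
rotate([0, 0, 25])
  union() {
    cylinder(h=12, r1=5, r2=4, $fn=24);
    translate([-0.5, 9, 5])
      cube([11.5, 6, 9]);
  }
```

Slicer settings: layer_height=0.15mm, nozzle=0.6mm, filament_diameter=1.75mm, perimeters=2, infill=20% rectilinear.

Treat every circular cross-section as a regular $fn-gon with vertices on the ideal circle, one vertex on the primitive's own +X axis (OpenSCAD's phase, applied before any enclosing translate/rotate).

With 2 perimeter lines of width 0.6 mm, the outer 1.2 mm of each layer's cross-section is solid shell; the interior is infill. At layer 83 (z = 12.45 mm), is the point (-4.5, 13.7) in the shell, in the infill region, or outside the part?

At z = 12.45 mm: the cone is not intersected at this z (z outside [0, 12]); the 11.5×6 cube at (-0.5, 9) contributes its full rectangle; Merging all regions: only the 11.5×6 cube at (-0.5, 9) is present, so the union is just that shape — 1 connected region; (rotated 25° about Z; rotation is an isometry so areas/perimeters/island counts are preserved). Overall, the cross-section is a single solid region. Undo the 25° rotation: the query point maps to (1.711, 14.318) in the un-rotated model frame. The nearest boundary edge runs (11.00, 15.00)→(-0.50, 15.00); distance from the point to it = 0.68 mm. The point is inside the cross-section, 0.68 mm from the nearest boundary — within the 1.2 mm shell band (2 × 0.6).

shell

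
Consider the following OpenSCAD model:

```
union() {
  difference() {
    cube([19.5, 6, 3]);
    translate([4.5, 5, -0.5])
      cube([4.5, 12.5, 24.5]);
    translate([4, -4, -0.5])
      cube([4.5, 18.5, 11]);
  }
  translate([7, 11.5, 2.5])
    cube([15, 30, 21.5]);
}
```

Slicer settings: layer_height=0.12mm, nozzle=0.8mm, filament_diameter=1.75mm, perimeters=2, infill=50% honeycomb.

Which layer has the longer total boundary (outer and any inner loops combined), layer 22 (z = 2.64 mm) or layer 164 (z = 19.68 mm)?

layer 22 (z = 2.64 mm)

Layer 22 (z = 2.64): the cube is present — its section is the full 19.5×6 rectangle (perimeter 51.00 mm); the 4.5×12.5 cube at (4.5, 5) contributes its full rectangle (perimeter 34.00 mm); the cube at (4, -4) (footprint 4.5×18.5) is included at this height (perimeter 46.00 mm); After the difference (first − rest): starting from the 19.5×6 cube, the 4.5×12.5 cube at (4.5, 5) partially overlaps it — only the 4.50 mm² overlap (of its 56.25 mm²) is removed, clipping the outline; the 4.5×18.5 cube at (4, -4) partially overlaps it — only the 23.00 mm² overlap (of its 83.25 mm²) is removed, clipping the outline — boundary = 54.00 mm; the cube at (7, 11.5) (footprint 15×30) is included at this height (perimeter 90.00 mm); Merging all regions: the 2 present regions are separate (no shared area or edge), so areas and boundary lengths simply add and each stays a separate island — boundary = 144.00 mm. So its perimeter = 144.00 mm. Layer 164 (z = 19.68): the cube does not reach this height (z outside [0, 3]); the cube at (4.5, 5) (footprint 4.5×12.5) is included at this height (perimeter 34.00 mm); the cube at (4, -4) is not intersected at this z (z outside [-0.5, 10.5]); Taking the first minus the rest: the first operand is absent here, so nothing remains; the cube at (7, 11.5) is present — its section is the full 15×30 rectangle (perimeter 90.00 mm); Merging all regions: only the 15×30 cube at (7, 11.5) is present, so the union is just that shape — boundary = 90.00 mm. So its perimeter = 90.00 mm. Layer 22 is larger (144.00 vs 90.00 mm).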